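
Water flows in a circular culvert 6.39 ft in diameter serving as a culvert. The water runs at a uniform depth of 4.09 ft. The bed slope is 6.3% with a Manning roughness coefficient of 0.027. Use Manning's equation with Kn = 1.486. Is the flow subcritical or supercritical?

For a circular section of diameter D = 6.39 ft at depth y = 4.09 ft, the central angle is θ = 2 arccos(1 − 2y/D) = 3.709 rad. Then A = (D²/8)(θ − sin θ) = 21.68 ft² and P = Dθ/2 = 11.85 ft.
Hydraulic radius R = A/P = 21.68/11.85 = 1.829 ft.
V = (1.486/n) R^(2/3) √S = (1.486/0.027) × 1.829^(2/3) × √0.063 = 20.66 ft/s. Hydraulic depth D_h = A/T = 21.68/6.134 = 3.534 ft.
Froude number Fr = V/√(g·D_h) = 20.66/√(32.2×3.534) = 1.94, which is greater than 1, so the flow is supercritical.

supercritical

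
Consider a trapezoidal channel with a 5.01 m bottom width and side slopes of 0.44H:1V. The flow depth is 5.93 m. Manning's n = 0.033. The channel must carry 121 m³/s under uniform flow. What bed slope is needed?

S = 0.00228

With bottom width b = 5.01 m and side slope z = 0.44: A = (b + zy)y = (5.01 + 0.44×5.93)×5.93 = 45.18 m²; P = b + 2y√(1+z²) = 5.01 + 2×5.93×1.093 = 17.97 m.
Hydraulic radius R = A/P = 45.18/17.97 = 2.515 m.
From Manning's equation, S = [nQ / (1 A R^(2/3))]² = [0.033 × 121 / (1 × 45.18 × 2.515^(2/3))]² = 0.00228.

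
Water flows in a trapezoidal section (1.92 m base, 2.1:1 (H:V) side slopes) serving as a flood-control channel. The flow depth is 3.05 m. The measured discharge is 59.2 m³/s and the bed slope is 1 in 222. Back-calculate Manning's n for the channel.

With bottom width b = 1.92 m and side slope z = 2.1: A = (b + zy)y = (1.92 + 2.1×3.05)×3.05 = 25.39 m²; P = b + 2y√(1+z²) = 1.92 + 2×3.05×2.326 = 16.11 m.
Hydraulic radius R = A/P = 25.39/16.11 = 1.576 m.
Rearranging Manning's equation: n = (1/Q) A R^(2/3) S^(1/2) = (1/59.2) × 25.39 × 1.576^(2/3) × √0.004505 = 0.039.

n = 0.039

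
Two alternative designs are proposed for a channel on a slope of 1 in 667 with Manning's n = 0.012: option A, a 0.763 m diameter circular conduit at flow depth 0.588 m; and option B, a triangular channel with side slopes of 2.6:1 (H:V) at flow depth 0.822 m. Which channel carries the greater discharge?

Channel A: For a circular section of diameter D = 0.763 m at depth y = 0.588 m, the central angle is θ = 2 arccos(1 − 2y/D) = 4.286 rad. Then A = (D²/8)(θ − sin θ) = 0.3781 m² and P = Dθ/2 = 1.635 m. Hydraulic radius R = A/P = 0.3781/1.635 = 0.2313 m. Q_A = (1/0.012)·0.3781·0.2313^(2/3)·√0.001499 = 0.4597 m³/s.
Channel B: For a triangular section with side slope z = 2.6: A = zy² = 2.6×0.822² = 1.757 m²; P = 2y√(1+z²) = 2×0.822×2.786 = 4.58 m. Hydraulic radius R = A/P = 1.757/4.58 = 0.3836 m. Q_B = (1/0.012)·1.757·0.3836^(2/3)·√0.001499 = 2.993 m³/s.
Q_A = 0.4597 m³/s vs Q_B = 2.993 m³/s, so channel B carries more.

channel B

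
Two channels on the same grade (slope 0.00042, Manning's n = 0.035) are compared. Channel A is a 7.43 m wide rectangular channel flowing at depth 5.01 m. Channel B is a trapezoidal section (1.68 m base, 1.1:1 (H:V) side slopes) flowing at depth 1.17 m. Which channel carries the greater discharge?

channel A

Channel A: Flow area A = b·y = 7.43 × 5.01 = 37.22 m². Wetted perimeter P = b + 2y = 7.43 + 2×5.01 = 17.45 m. Hydraulic radius R = A/P = 37.22/17.45 = 2.133 m. Q_A = (1/0.035)·37.22·2.133^(2/3)·√0.00042 = 36.12 m³/s.
Channel B: With bottom width b = 1.68 m and side slope z = 1.1: A = (b + zy)y = (1.68 + 1.1×1.17)×1.17 = 3.471 m²; P = b + 2y√(1+z²) = 1.68 + 2×1.17×1.487 = 5.159 m. Hydraulic radius R = A/P = 3.471/5.159 = 0.6729 m. Q_B = (1/0.035)·3.471·0.6729^(2/3)·√0.00042 = 1.561 m³/s.
Q_A = 36.12 m³/s vs Q_B = 1.561 m³/s, so channel A carries more.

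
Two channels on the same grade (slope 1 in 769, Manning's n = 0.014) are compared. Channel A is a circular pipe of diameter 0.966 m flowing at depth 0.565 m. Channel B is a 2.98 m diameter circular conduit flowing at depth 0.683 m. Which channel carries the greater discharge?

Channel A: For a circular section of diameter D = 0.966 m at depth y = 0.565 m, the central angle is θ = 2 arccos(1 − 2y/D) = 3.483 rad. Then A = (D²/8)(θ − sin θ) = 0.4453 m² and P = Dθ/2 = 1.682 m. Hydraulic radius R = A/P = 0.4453/1.682 = 0.2647 m. Q_A = (1/0.014)·0.4453·0.2647^(2/3)·√0.0013 = 0.4728 m³/s.
Channel B: For a circular section of diameter D = 2.98 m at depth y = 0.683 m, the central angle is θ = 2 arccos(1 − 2y/D) = 1.997 rad. Then A = (D²/8)(θ − sin θ) = 1.206 m² and P = Dθ/2 = 2.975 m. Hydraulic radius R = A/P = 1.206/2.975 = 0.4053 m. Q_B = (1/0.014)·1.206·0.4053^(2/3)·√0.0013 = 1.701 m³/s.
Q_A = 0.4728 m³/s vs Q_B = 1.701 m³/s, so channel B carries more.

channel B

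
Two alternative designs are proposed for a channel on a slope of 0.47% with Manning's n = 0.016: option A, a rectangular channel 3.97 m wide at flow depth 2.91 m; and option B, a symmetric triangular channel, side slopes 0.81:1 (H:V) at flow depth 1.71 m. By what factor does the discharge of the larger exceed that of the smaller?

8.23

Channel A: Flow area A = b·y = 3.97 × 2.91 = 11.55 m². Wetted perimeter P = b + 2y = 3.97 + 2×2.91 = 9.79 m. Hydraulic radius R = A/P = 11.55/9.79 = 1.18 m. Q_A = (1/0.016)·11.55·1.18^(2/3)·√0.0047 = 55.28 m³/s.
Channel B: For a triangular section with side slope z = 0.81: A = zy² = 0.81×1.71² = 2.369 m²; P = 2y√(1+z²) = 2×1.71×1.287 = 4.401 m. Hydraulic radius R = A/P = 2.369/4.401 = 0.5382 m. Q_B = (1/0.016)·2.369·0.5382^(2/3)·√0.0047 = 6.714 m³/s.
The larger discharge is 55.28 m³/s and the smaller is 6.714 m³/s; the ratio is 8.23.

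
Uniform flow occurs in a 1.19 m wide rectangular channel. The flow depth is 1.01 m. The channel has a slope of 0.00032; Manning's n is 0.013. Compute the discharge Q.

Flow area A = b·y = 1.19 × 1.01 = 1.202 m². Wetted perimeter P = b + 2y = 1.19 + 2×1.01 = 3.21 m.
Hydraulic radius R = A/P = 1.202/3.21 = 0.3744 m.
Manning's equation: Q = (1/n) A R^(2/3) S^(1/2) = (1/0.013) × 1.202 × 0.3744^(2/3) × 0.00032^(1/2) = 0.859 m³/s.

Q = 0.859 m³/s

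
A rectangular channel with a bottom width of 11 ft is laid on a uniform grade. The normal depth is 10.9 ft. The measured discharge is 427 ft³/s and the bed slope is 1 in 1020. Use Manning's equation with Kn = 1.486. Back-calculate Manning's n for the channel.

n = 0.031

Flow area A = b·y = 11 × 10.9 = 119.9 ft². Wetted perimeter P = b + 2y = 11 + 2×10.9 = 32.8 ft.
Hydraulic radius R = A/P = 119.9/32.8 = 3.655 ft.
Rearranging Manning's equation: n = (1.486/Q) A R^(2/3) S^(1/2) = (1.486/427) × 119.9 × 3.655^(2/3) × √0.0009804 = 0.031.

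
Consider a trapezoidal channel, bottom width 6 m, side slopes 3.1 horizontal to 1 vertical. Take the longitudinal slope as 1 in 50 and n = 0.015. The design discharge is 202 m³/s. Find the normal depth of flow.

Manning's equation rearranged: A R^(2/3) = nQ / (1·√S) = 0.015 × 202 / (√0.02) = 21.43.
Trying y = 1.27 m: A R^(2/3) = 11.63 — too small.
Trying y = 1.87 m: A R^(2/3) = 25.1 — too large.
Trying y = 1.73 m: A R^(2/3) = 21.43 — close enough.

y_n = 1.73 m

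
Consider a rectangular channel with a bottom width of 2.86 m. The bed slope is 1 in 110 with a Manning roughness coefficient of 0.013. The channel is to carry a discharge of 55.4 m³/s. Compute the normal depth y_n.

Manning's equation rearranged: A R^(2/3) = nQ / (1·√S) = 0.013 × 55.4 / (√0.009091) = 7.554.
At y = 3.52 m: A R^(2/3) = 10.18 — over.
At y = 2.25 m: A R^(2/3) = 5.884 — short.
At y = 2.75 m: A R^(2/3) = 7.551 — close enough.

y_n = 2.75 m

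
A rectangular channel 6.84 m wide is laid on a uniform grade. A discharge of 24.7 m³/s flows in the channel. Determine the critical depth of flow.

y_c = 1.1 m

For a rectangular channel, critical depth y_c = (q²/g)^(1/3) where q = Q/b = 24.7/6.84 = 3.611 m²/s.
So y_c = (3.611²/9.81)^(1/3) = 1.1 m.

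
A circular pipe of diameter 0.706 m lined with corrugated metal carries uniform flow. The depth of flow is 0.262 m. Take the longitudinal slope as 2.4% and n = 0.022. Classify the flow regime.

For a circular section of diameter D = 0.706 m at depth y = 0.262 m, the central angle is θ = 2 arccos(1 − 2y/D) = 2.62 rad. Then A = (D²/8)(θ − sin θ) = 0.1322 m² and P = Dθ/2 = 0.9249 m.
Hydraulic radius R = A/P = 0.1322/0.9249 = 0.1429 m.
V = (1/n) R^(2/3) √S = (1/0.022) × 0.1429^(2/3) × √0.024 = 1.925 m/s. Hydraulic depth D_h = A/T = 0.1322/0.6821 = 0.1938 m.
Froude number Fr = V/√(g·D_h) = 1.925/√(9.81×0.1938) = 1.4, which is greater than 1, so the flow is supercritical.

supercritical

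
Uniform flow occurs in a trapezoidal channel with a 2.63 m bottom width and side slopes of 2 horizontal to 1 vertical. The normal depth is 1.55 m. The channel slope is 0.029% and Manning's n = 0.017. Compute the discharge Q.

Q = 8.47 m³/s

With bottom width b = 2.63 m and side slope z = 2: A = (b + zy)y = (2.63 + 2×1.55)×1.55 = 8.882 m²; P = b + 2y√(1+z²) = 2.63 + 2×1.55×2.236 = 9.562 m.
Hydraulic radius R = A/P = 8.882/9.562 = 0.9289 m.
Manning's equation: Q = (1/n) A R^(2/3) S^(1/2) = (1/0.017) × 8.882 × 0.9289^(2/3) × 0.00029^(1/2) = 8.47 m³/s.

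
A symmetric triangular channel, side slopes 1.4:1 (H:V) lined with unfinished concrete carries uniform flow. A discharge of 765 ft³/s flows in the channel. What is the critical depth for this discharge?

At critical depth, Q² T / (g A³) = 1, i.e. A³/T = Q²/g = 765²/32.2 = 18170.
Trying y = 8.91 ft: A³/T = 55030 — over.
Trying y = 7.14 ft: A³/T = 18190 — ≈ 18170.

y_c = 7.14 ft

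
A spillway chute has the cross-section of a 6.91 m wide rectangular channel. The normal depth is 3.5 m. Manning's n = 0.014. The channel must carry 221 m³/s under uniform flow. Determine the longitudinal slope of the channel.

S = 0.00783

Flow area A = b·y = 6.91 × 3.5 = 24.19 m². Wetted perimeter P = b + 2y = 6.91 + 2×3.5 = 13.91 m.
Hydraulic radius R = A/P = 24.19/13.91 = 1.739 m.
From Manning's equation, S = [nQ / (1 A R^(2/3))]² = [0.014 × 221 / (1 × 24.19 × 1.739^(2/3))]² = 0.00783.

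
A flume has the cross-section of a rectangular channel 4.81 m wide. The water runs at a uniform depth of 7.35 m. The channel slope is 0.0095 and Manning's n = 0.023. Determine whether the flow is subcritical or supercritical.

Flow area A = b·y = 4.81 × 7.35 = 35.35 m². Wetted perimeter P = b + 2y = 4.81 + 2×7.35 = 19.51 m.
Hydraulic radius R = A/P = 35.35/19.51 = 1.812 m.
V = (1/n) R^(2/3) √S = (1/0.023) × 1.812^(2/3) × √0.0095 = 6.299 m/s. Hydraulic depth D_h = A/T = 35.35/4.81 = 7.35 m.
Froude number Fr = V/√(g·D_h) = 6.299/√(9.81×7.35) = 0.742, which is less than 1, so the flow is subcritical.

subcritical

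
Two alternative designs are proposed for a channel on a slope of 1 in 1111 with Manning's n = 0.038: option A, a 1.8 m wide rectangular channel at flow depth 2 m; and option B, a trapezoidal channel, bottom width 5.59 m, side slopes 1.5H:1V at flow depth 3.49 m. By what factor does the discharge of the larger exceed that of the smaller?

23.5

Channel A: Flow area A = b·y = 1.8 × 2 = 3.6 m². Wetted perimeter P = b + 2y = 1.8 + 2×2 = 5.8 m. Hydraulic radius R = A/P = 3.6/5.8 = 0.6207 m. Q_A = (1/0.038)·3.6·0.6207^(2/3)·√0.0009001 = 2.068 m³/s.
Channel B: With bottom width b = 5.59 m and side slope z = 1.5: A = (b + zy)y = (5.59 + 1.5×3.49)×3.49 = 37.78 m²; P = b + 2y√(1+z²) = 5.59 + 2×3.49×1.803 = 18.17 m. Hydraulic radius R = A/P = 37.78/18.17 = 2.079 m. Q_B = (1/0.038)·37.78·2.079^(2/3)·√0.0009001 = 48.58 m³/s.
The larger discharge is 48.58 m³/s and the smaller is 2.068 m³/s; the ratio is 23.5.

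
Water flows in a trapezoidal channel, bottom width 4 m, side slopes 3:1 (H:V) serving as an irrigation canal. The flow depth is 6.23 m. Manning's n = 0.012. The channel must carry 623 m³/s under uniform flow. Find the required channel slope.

With bottom width b = 4 m and side slope z = 3: A = (b + zy)y = (4 + 3×6.23)×6.23 = 141.4 m²; P = b + 2y√(1+z²) = 4 + 2×6.23×3.162 = 43.4 m.
Hydraulic radius R = A/P = 141.4/43.4 = 3.257 m.
From Manning's equation, S = [nQ / (1 A R^(2/3))]² = [0.012 × 623 / (1 × 141.4 × 3.257^(2/3))]² = 0.000579.

S = 0.000579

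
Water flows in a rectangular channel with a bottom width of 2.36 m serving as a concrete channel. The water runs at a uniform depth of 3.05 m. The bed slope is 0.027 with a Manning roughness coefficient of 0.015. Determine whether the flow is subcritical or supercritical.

Flow area A = b·y = 2.36 × 3.05 = 7.198 m². Wetted perimeter P = b + 2y = 2.36 + 2×3.05 = 8.46 m.
Hydraulic radius R = A/P = 7.198/8.46 = 0.8508 m.
V = (1/n) R^(2/3) √S = (1/0.015) × 0.8508^(2/3) × √0.027 = 9.836 m/s. Hydraulic depth D_h = A/T = 7.198/2.36 = 3.05 m.
Froude number Fr = V/√(g·D_h) = 9.836/√(9.81×3.05) = 1.8, which is greater than 1, so the flow is supercritical.

supercritical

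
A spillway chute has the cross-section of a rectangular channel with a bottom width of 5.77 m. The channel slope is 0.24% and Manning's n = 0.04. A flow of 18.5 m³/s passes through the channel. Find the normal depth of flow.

Manning's equation rearranged: A R^(2/3) = nQ / (1·√S) = 0.04 × 18.5 / (√0.0024) = 15.11.
Trying y = 1.61 m: A R^(2/3) = 9.495 — low.
Trying y = 2.24 m: A R^(2/3) = 15.09 — close enough.

y_n = 2.24 m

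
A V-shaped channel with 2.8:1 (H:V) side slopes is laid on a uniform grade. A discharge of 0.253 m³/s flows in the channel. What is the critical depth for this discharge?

y_c = 0.278 m

At critical depth, Q² T / (g A³) = 1, i.e. A³/T = Q²/g = 0.253²/9.81 = 0.006525.
At y = 0.227 m: A³/T = 0.002363 — short.
At y = 0.343 m: A³/T = 0.01861 — over.
At y = 0.278 m: A³/T = 0.006509 — close enough.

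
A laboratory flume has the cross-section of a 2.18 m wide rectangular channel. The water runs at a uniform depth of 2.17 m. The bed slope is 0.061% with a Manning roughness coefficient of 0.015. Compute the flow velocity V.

V = 1.33 m/s

Flow area A = b·y = 2.18 × 2.17 = 4.731 m². Wetted perimeter P = b + 2y = 2.18 + 2×2.17 = 6.52 m.
Hydraulic radius R = A/P = 4.731/6.52 = 0.7256 m.
From Manning's equation, V = (1/n) R^(2/3) S^(1/2) = (1/0.015) × 0.7256^(2/3) × 0.00061^(1/2) = 1.33 m/s.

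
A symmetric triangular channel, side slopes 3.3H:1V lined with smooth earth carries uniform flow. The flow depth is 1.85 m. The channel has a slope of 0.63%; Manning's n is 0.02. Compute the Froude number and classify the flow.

supercritical

For a triangular section with side slope z = 3.3: A = zy² = 3.3×1.85² = 11.29 m²; P = 2y√(1+z²) = 2×1.85×3.448 = 12.76 m.
Hydraulic radius R = A/P = 11.29/12.76 = 0.8852 m.
V = (1/n) R^(2/3) √S = (1/0.02) × 0.8852^(2/3) × √0.0063 = 3.659 m/s. Hydraulic depth D_h = A/T = 11.29/12.21 = 0.925 m.
Froude number Fr = V/√(g·D_h) = 3.659/√(9.81×0.925) = 1.21, which is greater than 1, so the flow is supercritical.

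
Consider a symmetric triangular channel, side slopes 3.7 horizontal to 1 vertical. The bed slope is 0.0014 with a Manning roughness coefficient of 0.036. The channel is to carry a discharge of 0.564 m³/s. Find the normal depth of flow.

y_n = 0.584 m

Manning's equation rearranged: A R^(2/3) = nQ / (1·√S) = 0.036 × 0.564 / (√0.0014) = 0.5426.
At y = 0.446 m: A R^(2/3) = 0.2644 — too small.
At y = 0.718 m: A R^(2/3) = 0.9411 — too large.
At y = 0.584 m: A R^(2/3) = 0.5425 — ≈ 0.5426.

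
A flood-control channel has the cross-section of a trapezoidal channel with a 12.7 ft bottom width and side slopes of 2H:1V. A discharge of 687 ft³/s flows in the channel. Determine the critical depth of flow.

At critical depth, Q² T / (g A³) = 1, i.e. A³/T = Q²/g = 687²/32.2 = 14660.
Trying y = 3.01 ft: A³/T = 7231 — short.
Trying y = 4.49 ft: A³/T = 30080 — over.
Trying y = 3.68 ft: A³/T = 14670 — close enough.

y_c = 3.68 ft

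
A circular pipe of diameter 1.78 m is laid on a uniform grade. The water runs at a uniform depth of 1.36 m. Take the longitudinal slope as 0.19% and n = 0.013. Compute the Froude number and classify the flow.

subcritical

For a circular section of diameter D = 1.78 m at depth y = 1.36 m, the central angle is θ = 2 arccos(1 − 2y/D) = 4.254 rad. Then A = (D²/8)(θ − sin θ) = 2.04 m² and P = Dθ/2 = 3.786 m.
Hydraulic radius R = A/P = 2.04/3.786 = 0.5388 m.
V = (1/n) R^(2/3) √S = (1/0.013) × 0.5388^(2/3) × √0.0019 = 2.22 m/s. Hydraulic depth D_h = A/T = 2.04/1.512 = 1.35 m.
Froude number Fr = V/√(g·D_h) = 2.22/√(9.81×1.35) = 0.61, which is less than 1, so the flow is subcritical.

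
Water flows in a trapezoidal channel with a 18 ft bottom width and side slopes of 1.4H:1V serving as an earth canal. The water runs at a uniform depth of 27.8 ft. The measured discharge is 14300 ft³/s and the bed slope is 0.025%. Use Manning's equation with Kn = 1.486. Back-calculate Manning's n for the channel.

With bottom width b = 18 ft and side slope z = 1.4: A = (b + zy)y = (18 + 1.4×27.8)×27.8 = 1582 ft²; P = b + 2y√(1+z²) = 18 + 2×27.8×1.72 = 113.7 ft.
Hydraulic radius R = A/P = 1582/113.7 = 13.92 ft.
Rearranging Manning's equation: n = (1.486/Q) A R^(2/3) S^(1/2) = (1.486/14300) × 1582 × 13.92^(2/3) × √0.00025 = 0.015.

n = 0.015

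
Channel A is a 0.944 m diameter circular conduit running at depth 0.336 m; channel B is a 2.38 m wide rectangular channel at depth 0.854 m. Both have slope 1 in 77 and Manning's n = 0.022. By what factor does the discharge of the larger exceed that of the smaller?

Channel A: For a circular section of diameter D = 0.944 m at depth y = 0.336 m, the central angle is θ = 2 arccos(1 − 2y/D) = 2.557 rad. Then A = (D²/8)(θ − sin θ) = 0.2234 m² and P = Dθ/2 = 1.207 m. Hydraulic radius R = A/P = 0.2234/1.207 = 0.1851 m. Q_A = (1/0.022)·0.2234·0.1851^(2/3)·√0.01299 = 0.3758 m³/s.
Channel B: Flow area A = b·y = 2.38 × 0.854 = 2.033 m². Wetted perimeter P = b + 2y = 2.38 + 2×0.854 = 4.088 m. Hydraulic radius R = A/P = 2.033/4.088 = 0.4972 m. Q_B = (1/0.022)·2.033·0.4972^(2/3)·√0.01299 = 6.608 m³/s.
The larger discharge is 6.608 m³/s and the smaller is 0.3758 m³/s; the ratio is 17.6.

17.6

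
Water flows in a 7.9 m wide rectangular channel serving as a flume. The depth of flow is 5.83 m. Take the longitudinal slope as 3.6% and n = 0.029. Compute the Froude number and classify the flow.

Flow area A = b·y = 7.9 × 5.83 = 46.06 m². Wetted perimeter P = b + 2y = 7.9 + 2×5.83 = 19.56 m.
Hydraulic radius R = A/P = 46.06/19.56 = 2.355 m.
V = (1/n) R^(2/3) √S = (1/0.029) × 2.355^(2/3) × √0.036 = 11.58 m/s. Hydraulic depth D_h = A/T = 46.06/7.9 = 5.83 m.
Froude number Fr = V/√(g·D_h) = 11.58/√(9.81×5.83) = 1.53, which is greater than 1, so the flow is supercritical.

supercritical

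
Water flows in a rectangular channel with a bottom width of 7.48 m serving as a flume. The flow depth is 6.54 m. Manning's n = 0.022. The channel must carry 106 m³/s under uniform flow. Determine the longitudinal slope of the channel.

Flow area A = b·y = 7.48 × 6.54 = 48.92 m². Wetted perimeter P = b + 2y = 7.48 + 2×6.54 = 20.56 m.
Hydraulic radius R = A/P = 48.92/20.56 = 2.379 m.
From Manning's equation, S = [nQ / (1 A R^(2/3))]² = [0.022 × 106 / (1 × 48.92 × 2.379^(2/3))]² = 0.000715.

S = 0.000715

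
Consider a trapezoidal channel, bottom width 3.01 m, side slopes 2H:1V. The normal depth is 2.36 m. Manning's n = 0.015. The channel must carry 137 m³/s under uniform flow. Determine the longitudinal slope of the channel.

With bottom width b = 3.01 m and side slope z = 2: A = (b + zy)y = (3.01 + 2×2.36)×2.36 = 18.24 m²; P = b + 2y√(1+z²) = 3.01 + 2×2.36×2.236 = 13.56 m.
Hydraulic radius R = A/P = 18.24/13.56 = 1.345 m.
From Manning's equation, S = [nQ / (1 A R^(2/3))]² = [0.015 × 137 / (1 × 18.24 × 1.345^(2/3))]² = 0.00855.

S = 0.00855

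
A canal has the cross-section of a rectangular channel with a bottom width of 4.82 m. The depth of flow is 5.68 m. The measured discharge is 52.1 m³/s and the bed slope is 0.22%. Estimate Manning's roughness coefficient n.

Flow area A = b·y = 4.82 × 5.68 = 27.38 m². Wetted perimeter P = b + 2y = 4.82 + 2×5.68 = 16.18 m.
Hydraulic radius R = A/P = 27.38/16.18 = 1.692 m.
Rearranging Manning's equation: n = (1/Q) A R^(2/3) S^(1/2) = (1/52.1) × 27.38 × 1.692^(2/3) × √0.0022 = 0.035.

n = 0.035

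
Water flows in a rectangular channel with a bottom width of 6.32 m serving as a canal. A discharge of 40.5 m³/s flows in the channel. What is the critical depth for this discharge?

y_c = 1.61 m

For a rectangular channel, critical depth y_c = (q²/g)^(1/3) where q = Q/b = 40.5/6.32 = 6.408 m²/s.
So y_c = (6.408²/9.81)^(1/3) = 1.61 m.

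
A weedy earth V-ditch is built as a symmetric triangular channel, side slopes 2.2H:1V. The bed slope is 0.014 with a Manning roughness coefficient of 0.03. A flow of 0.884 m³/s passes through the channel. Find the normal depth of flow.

y_n = 0.517 m

Manning's equation rearranged: A R^(2/3) = nQ / (1·√S) = 0.03 × 0.884 / (√0.014) = 0.2241.
At y = 0.398 m: A R^(2/3) = 0.1116 — short.
At y = 0.604 m: A R^(2/3) = 0.3393 — over.
At y = 0.517 m: A R^(2/3) = 0.2241 — ≈ 0.2241.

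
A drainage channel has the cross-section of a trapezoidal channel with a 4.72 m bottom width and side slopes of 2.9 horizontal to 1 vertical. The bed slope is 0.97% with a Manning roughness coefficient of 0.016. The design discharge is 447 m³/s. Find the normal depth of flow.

Manning's equation rearranged: A R^(2/3) = nQ / (1·√S) = 0.016 × 447 / (√0.0097) = 72.62.
Try y = 3.62 m: A R^(2/3) = 88.78 — high.
Try y = 2.49 m: A R^(2/3) = 38.73 — low.
Try y = 3.31 m: A R^(2/3) = 72.55 — matches.

y_n = 3.31 m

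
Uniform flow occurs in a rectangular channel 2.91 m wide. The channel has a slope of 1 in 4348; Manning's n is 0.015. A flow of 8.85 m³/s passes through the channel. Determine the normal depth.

y_n = 3.04 m

Manning's equation rearranged: A R^(2/3) = nQ / (1·√S) = 0.015 × 8.85 / (√0.00023) = 8.753.
Trying y = 2.44 m: A R^(2/3) = 6.675 — short.
Trying y = 3.04 m: A R^(2/3) = 8.752 — matches.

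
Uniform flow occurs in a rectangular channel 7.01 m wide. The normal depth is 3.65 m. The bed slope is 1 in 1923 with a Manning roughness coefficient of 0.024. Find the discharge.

Flow area A = b·y = 7.01 × 3.65 = 25.59 m². Wetted perimeter P = b + 2y = 7.01 + 2×3.65 = 14.31 m.
Hydraulic radius R = A/P = 25.59/14.31 = 1.788 m.
Manning's equation: Q = (1/n) A R^(2/3) S^(1/2) = (1/0.024) × 25.59 × 1.788^(2/3) × 0.00052^(1/2) = 35.8 m³/s.

Q = 35.8 m³/s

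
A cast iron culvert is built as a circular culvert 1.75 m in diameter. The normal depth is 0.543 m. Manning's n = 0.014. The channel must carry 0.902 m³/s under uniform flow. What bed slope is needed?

For a circular section of diameter D = 1.75 m at depth y = 0.543 m, the central angle is θ = 2 arccos(1 − 2y/D) = 2.363 rad. Then A = (D²/8)(θ − sin θ) = 0.6359 m² and P = Dθ/2 = 2.068 m.
Hydraulic radius R = A/P = 0.6359/2.068 = 0.3075 m.
From Manning's equation, S = [nQ / (1 A R^(2/3))]² = [0.014 × 0.902 / (1 × 0.6359 × 0.3075^(2/3))]² = 0.0019.

S = 0.0019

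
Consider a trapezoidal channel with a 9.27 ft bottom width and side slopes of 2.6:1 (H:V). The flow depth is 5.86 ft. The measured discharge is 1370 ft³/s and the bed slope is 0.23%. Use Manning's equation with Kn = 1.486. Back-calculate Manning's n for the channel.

With bottom width b = 9.27 ft and side slope z = 2.6: A = (b + zy)y = (9.27 + 2.6×5.86)×5.86 = 143.6 ft²; P = b + 2y√(1+z²) = 9.27 + 2×5.86×2.786 = 41.92 ft.
Hydraulic radius R = A/P = 143.6/41.92 = 3.426 ft.
Rearranging Manning's equation: n = (1.486/Q) A R^(2/3) S^(1/2) = (1.486/1370) × 143.6 × 3.426^(2/3) × √0.0023 = 0.017.

n = 0.017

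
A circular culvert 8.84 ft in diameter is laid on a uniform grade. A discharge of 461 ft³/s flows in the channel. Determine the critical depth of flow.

y_c = 5.31 ft

At critical depth, Q² T / (g A³) = 1, i.e. A³/T = Q²/g = 461²/32.2 = 6600.
At y = 4.53 ft: A³/T = 3591 — short.
At y = 5.31 ft: A³/T = 6591 — matches.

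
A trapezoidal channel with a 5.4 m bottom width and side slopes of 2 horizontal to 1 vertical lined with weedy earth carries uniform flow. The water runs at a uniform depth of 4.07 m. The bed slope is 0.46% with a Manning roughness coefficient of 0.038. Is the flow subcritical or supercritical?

With bottom width b = 5.4 m and side slope z = 2: A = (b + zy)y = (5.4 + 2×4.07)×4.07 = 55.11 m²; P = b + 2y√(1+z²) = 5.4 + 2×4.07×2.236 = 23.6 m.
Hydraulic radius R = A/P = 55.11/23.6 = 2.335 m.
V = (1/n) R^(2/3) √S = (1/0.038) × 2.335^(2/3) × √0.0046 = 3.141 m/s. Hydraulic depth D_h = A/T = 55.11/21.68 = 2.542 m.
Froude number Fr = V/√(g·D_h) = 3.141/√(9.81×2.542) = 0.629, which is less than 1, so the flow is subcritical.

subcritical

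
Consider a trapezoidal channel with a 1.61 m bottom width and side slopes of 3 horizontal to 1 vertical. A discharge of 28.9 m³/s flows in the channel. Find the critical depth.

y_c = 1.56 m

At critical depth, Q² T / (g A³) = 1, i.e. A³/T = Q²/g = 28.9²/9.81 = 85.14.
Try y = 1.07 m: A³/T = 17.08 — short.
Try y = 1.9 m: A³/T = 205.9 — over.
Try y = 1.56 m: A³/T = 86.12 — ≈ 85.14.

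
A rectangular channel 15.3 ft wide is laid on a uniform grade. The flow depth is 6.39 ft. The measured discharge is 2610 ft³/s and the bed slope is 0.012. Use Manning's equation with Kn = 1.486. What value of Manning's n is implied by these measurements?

n = 0.014

Flow area A = b·y = 15.3 × 6.39 = 97.77 ft². Wetted perimeter P = b + 2y = 15.3 + 2×6.39 = 28.08 ft.
Hydraulic radius R = A/P = 97.77/28.08 = 3.482 ft.
Rearranging Manning's equation: n = (1.486/Q) A R^(2/3) S^(1/2) = (1.486/2610) × 97.77 × 3.482^(2/3) × √0.012 = 0.014.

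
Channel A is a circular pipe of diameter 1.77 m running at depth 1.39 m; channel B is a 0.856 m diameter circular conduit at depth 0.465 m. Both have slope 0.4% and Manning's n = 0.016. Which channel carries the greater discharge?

Channel A: For a circular section of diameter D = 1.77 m at depth y = 1.39 m, the central angle is θ = 2 arccos(1 − 2y/D) = 4.356 rad. Then A = (D²/8)(θ − sin θ) = 2.073 m² and P = Dθ/2 = 3.855 m. Hydraulic radius R = A/P = 2.073/3.855 = 0.5377 m. Q_A = (1/0.016)·2.073·0.5377^(2/3)·√0.004 = 5.418 m³/s.
Channel B: For a circular section of diameter D = 0.856 m at depth y = 0.465 m, the central angle is θ = 2 arccos(1 − 2y/D) = 3.315 rad. Then A = (D²/8)(θ − sin θ) = 0.3194 m² and P = Dθ/2 = 1.419 m. Hydraulic radius R = A/P = 0.3194/1.419 = 0.2251 m. Q_B = (1/0.016)·0.3194·0.2251^(2/3)·√0.004 = 0.4672 m³/s.
Q_A = 5.418 m³/s vs Q_B = 0.4672 m³/s, so channel A carries more.

channel A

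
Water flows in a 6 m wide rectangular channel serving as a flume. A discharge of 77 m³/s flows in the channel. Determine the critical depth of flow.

For a rectangular channel, critical depth y_c = (q²/g)^(1/3) where q = Q/b = 77/6 = 12.83 m²/s.
So y_c = (12.83²/9.81)^(1/3) = 2.56 m.

y_c = 2.56 m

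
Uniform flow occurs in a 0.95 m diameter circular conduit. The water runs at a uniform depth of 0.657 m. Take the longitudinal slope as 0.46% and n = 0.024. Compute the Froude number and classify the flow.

subcritical

For a circular section of diameter D = 0.95 m at depth y = 0.657 m, the central angle is θ = 2 arccos(1 − 2y/D) = 3.928 rad. Then A = (D²/8)(θ − sin θ) = 0.523 m² and P = Dθ/2 = 1.866 m.
Hydraulic radius R = A/P = 0.523/1.866 = 0.2803 m.
V = (1/n) R^(2/3) √S = (1/0.024) × 0.2803^(2/3) × √0.0046 = 1.21 m/s. Hydraulic depth D_h = A/T = 0.523/0.8775 = 0.596 m.
Froude number Fr = V/√(g·D_h) = 1.21/√(9.81×0.596) = 0.501, which is less than 1, so the flow is subcritical.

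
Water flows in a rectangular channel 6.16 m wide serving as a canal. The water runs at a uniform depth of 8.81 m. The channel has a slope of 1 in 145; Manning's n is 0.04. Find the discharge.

Flow area A = b·y = 6.16 × 8.81 = 54.27 m². Wetted perimeter P = b + 2y = 6.16 + 2×8.81 = 23.78 m.
Hydraulic radius R = A/P = 54.27/23.78 = 2.282 m.
Manning's equation: Q = (1/n) A R^(2/3) S^(1/2) = (1/0.04) × 54.27 × 2.282^(2/3) × 0.006897^(1/2) = 195 m³/s.

Q = 195 m³/s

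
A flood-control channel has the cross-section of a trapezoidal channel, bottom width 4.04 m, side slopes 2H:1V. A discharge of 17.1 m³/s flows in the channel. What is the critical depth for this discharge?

At critical depth, Q² T / (g A³) = 1, i.e. A³/T = Q²/g = 17.1²/9.81 = 29.81.
Try y = 1.22 m: A³/T = 55.39 — over.
Try y = 0.871 m: A³/T = 16.98 — short.
Try y = 1.02 m: A³/T = 29.37 — ≈ 29.81.

y_c = 1.02 m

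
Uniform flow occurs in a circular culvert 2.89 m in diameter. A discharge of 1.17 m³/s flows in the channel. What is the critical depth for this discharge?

At critical depth, Q² T / (g A³) = 1, i.e. A³/T = Q²/g = 1.17²/9.81 = 0.1395.
Trying y = 0.379 m: A³/T = 0.06701 — too small.
Trying y = 0.573 m: A³/T = 0.3406 — too large.
Trying y = 0.457 m: A³/T = 0.1401 — matches.

y_c = 0.457 m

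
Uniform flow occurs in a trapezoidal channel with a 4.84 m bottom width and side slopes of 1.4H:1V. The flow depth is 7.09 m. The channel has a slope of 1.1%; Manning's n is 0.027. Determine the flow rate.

With bottom width b = 4.84 m and side slope z = 1.4: A = (b + zy)y = (4.84 + 1.4×7.09)×7.09 = 104.7 m²; P = b + 2y√(1+z²) = 4.84 + 2×7.09×1.72 = 29.24 m.
Hydraulic radius R = A/P = 104.7/29.24 = 3.581 m.
Manning's equation: Q = (1/n) A R^(2/3) S^(1/2) = (1/0.027) × 104.7 × 3.581^(2/3) × 0.011^(1/2) = 952 m³/s.

Q = 952 m³/s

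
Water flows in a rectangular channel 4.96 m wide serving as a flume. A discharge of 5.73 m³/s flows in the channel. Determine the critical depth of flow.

y_c = 0.514 m

For a rectangular channel, critical depth y_c = (q²/g)^(1/3) where q = Q/b = 5.73/4.96 = 1.155 m²/s.
So y_c = (1.155²/9.81)^(1/3) = 0.514 m.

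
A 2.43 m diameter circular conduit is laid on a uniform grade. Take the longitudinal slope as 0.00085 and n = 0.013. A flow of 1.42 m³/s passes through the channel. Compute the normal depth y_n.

y_n = 0.718 m

Manning's equation rearranged: A R^(2/3) = nQ / (1·√S) = 0.013 × 1.42 / (√0.00085) = 0.6332.
Try y = 0.526 m: A R^(2/3) = 0.3417 — too small.
Try y = 0.916 m: A R^(2/3) = 1.005 — too large.
Try y = 0.718 m: A R^(2/3) = 0.6325 — close enough.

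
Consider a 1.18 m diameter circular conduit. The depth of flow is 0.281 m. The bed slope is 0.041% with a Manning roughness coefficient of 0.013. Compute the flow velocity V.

V = 0.47 m/s

For a circular section of diameter D = 1.18 m at depth y = 0.281 m, the central angle is θ = 2 arccos(1 − 2y/D) = 2.039 rad. Then A = (D²/8)(θ − sin θ) = 0.1996 m² and P = Dθ/2 = 1.203 m.
Hydraulic radius R = A/P = 0.1996/1.203 = 0.1659 m.
From Manning's equation, V = (1/n) R^(2/3) S^(1/2) = (1/0.013) × 0.1659^(2/3) × 0.00041^(1/2) = 0.47 m/s.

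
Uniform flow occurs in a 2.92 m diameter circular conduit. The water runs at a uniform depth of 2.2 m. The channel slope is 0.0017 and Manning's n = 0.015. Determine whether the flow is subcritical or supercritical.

For a circular section of diameter D = 2.92 m at depth y = 2.2 m, the central angle is θ = 2 arccos(1 − 2y/D) = 4.205 rad. Then A = (D²/8)(θ − sin θ) = 5.413 m² and P = Dθ/2 = 6.139 m.
Hydraulic radius R = A/P = 5.413/6.139 = 0.8817 m.
V = (1/n) R^(2/3) √S = (1/0.015) × 0.8817^(2/3) × √0.0017 = 2.527 m/s. Hydraulic depth D_h = A/T = 5.413/2.517 = 2.15 m.
Froude number Fr = V/√(g·D_h) = 2.527/√(9.81×2.15) = 0.55, which is less than 1, so the flow is subcritical.

subcritical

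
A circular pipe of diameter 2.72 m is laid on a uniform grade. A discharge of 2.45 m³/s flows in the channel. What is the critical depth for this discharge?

At critical depth, Q² T / (g A³) = 1, i.e. A³/T = Q²/g = 2.45²/9.81 = 0.6119.
At y = 0.575 m: A³/T = 0.3233 — low.
At y = 0.834 m: A³/T = 1.376 — high.
At y = 0.677 m: A³/T = 0.6117 — ≈ 0.6119.

y_c = 0.677 m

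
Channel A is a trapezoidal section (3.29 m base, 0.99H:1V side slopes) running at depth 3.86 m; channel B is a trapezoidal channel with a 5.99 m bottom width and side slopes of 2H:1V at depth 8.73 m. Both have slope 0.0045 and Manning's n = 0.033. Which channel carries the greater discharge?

Channel A: With bottom width b = 3.29 m and side slope z = 0.99: A = (b + zy)y = (3.29 + 0.99×3.86)×3.86 = 27.45 m²; P = b + 2y√(1+z²) = 3.29 + 2×3.86×1.407 = 14.15 m. Hydraulic radius R = A/P = 27.45/14.15 = 1.939 m. Q_A = (1/0.033)·27.45·1.939^(2/3)·√0.0045 = 86.78 m³/s.
Channel B: With bottom width b = 5.99 m and side slope z = 2: A = (b + zy)y = (5.99 + 2×8.73)×8.73 = 204.7 m²; P = b + 2y√(1+z²) = 5.99 + 2×8.73×2.236 = 45.03 m. Hydraulic radius R = A/P = 204.7/45.03 = 4.546 m. Q_B = (1/0.033)·204.7·4.546^(2/3)·√0.0045 = 1142 m³/s.
Q_A = 86.78 m³/s vs Q_B = 1142 m³/s, so channel B carries more.

channel B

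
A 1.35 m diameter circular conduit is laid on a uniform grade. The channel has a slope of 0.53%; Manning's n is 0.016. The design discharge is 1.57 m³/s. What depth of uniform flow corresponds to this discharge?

Manning's equation rearranged: A R^(2/3) = nQ / (1·√S) = 0.016 × 1.57 / (√0.0053) = 0.345.
Trying y = 0.809 m: A R^(2/3) = 0.4653 — over.
Trying y = 0.673 m: A R^(2/3) = 0.3452 — matches.

y_n = 0.673 m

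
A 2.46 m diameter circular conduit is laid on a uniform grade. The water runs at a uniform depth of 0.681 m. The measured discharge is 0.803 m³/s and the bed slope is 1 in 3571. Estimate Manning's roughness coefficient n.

For a circular section of diameter D = 2.46 m at depth y = 0.681 m, the central angle is θ = 2 arccos(1 − 2y/D) = 2.216 rad. Then A = (D²/8)(θ − sin θ) = 1.072 m² and P = Dθ/2 = 2.726 m.
Hydraulic radius R = A/P = 1.072/2.726 = 0.3933 m.
Rearranging Manning's equation: n = (1/Q) A R^(2/3) S^(1/2) = (1/0.803) × 1.072 × 0.3933^(2/3) × √0.00028 = 0.012.

n = 0.012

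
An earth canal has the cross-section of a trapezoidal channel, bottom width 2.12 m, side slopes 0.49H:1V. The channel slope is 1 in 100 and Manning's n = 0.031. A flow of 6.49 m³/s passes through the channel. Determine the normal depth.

Manning's equation rearranged: A R^(2/3) = nQ / (1·√S) = 0.031 × 6.49 / (√0.01) = 2.012.
Try y = 0.866 m: A R^(2/3) = 1.469 — short.
Try y = 1.32 m: A R^(2/3) = 2.939 — over.
Try y = 1.05 m: A R^(2/3) = 2.012 — close enough.

y_n = 1.05 m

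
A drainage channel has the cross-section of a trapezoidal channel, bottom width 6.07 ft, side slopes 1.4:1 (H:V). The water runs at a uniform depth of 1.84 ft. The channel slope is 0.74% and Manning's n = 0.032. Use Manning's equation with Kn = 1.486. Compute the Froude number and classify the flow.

subcritical

With bottom width b = 6.07 ft and side slope z = 1.4: A = (b + zy)y = (6.07 + 1.4×1.84)×1.84 = 15.91 ft²; P = b + 2y√(1+z²) = 6.07 + 2×1.84×1.72 = 12.4 ft.
Hydraulic radius R = A/P = 15.91/12.4 = 1.283 ft.
V = (1.486/n) R^(2/3) √S = (1.486/0.032) × 1.283^(2/3) × √0.0074 = 4.716 ft/s. Hydraulic depth D_h = A/T = 15.91/11.22 = 1.418 ft.
Froude number Fr = V/√(g·D_h) = 4.716/√(32.2×1.418) = 0.698, which is less than 1, so the flow is subcritical.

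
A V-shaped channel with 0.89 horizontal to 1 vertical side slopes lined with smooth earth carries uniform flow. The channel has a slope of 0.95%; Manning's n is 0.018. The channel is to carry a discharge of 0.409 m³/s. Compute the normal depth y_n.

Manning's equation rearranged: A R^(2/3) = nQ / (1·√S) = 0.018 × 0.409 / (√0.0095) = 0.07553.
At y = 0.449 m: A R^(2/3) = 0.05049 — too small.
At y = 0.522 m: A R^(2/3) = 0.07545 — close enough.

y_n = 0.522 m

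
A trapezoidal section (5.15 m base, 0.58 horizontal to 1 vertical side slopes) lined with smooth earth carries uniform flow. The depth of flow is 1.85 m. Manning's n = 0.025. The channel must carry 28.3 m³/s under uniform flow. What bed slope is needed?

With bottom width b = 5.15 m and side slope z = 0.58: A = (b + zy)y = (5.15 + 0.58×1.85)×1.85 = 11.51 m²; P = b + 2y√(1+z²) = 5.15 + 2×1.85×1.156 = 9.427 m.
Hydraulic radius R = A/P = 11.51/9.427 = 1.221 m.
From Manning's equation, S = [nQ / (1 A R^(2/3))]² = [0.025 × 28.3 / (1 × 11.51 × 1.221^(2/3))]² = 0.00289.

S = 0.00289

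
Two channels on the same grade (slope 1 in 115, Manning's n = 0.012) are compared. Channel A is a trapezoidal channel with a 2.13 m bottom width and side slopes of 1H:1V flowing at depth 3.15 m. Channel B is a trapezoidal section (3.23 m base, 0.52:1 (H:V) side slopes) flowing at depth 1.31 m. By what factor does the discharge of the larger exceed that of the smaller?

Channel A: With bottom width b = 2.13 m and side slope z = 1: A = (b + zy)y = (2.13 + 1×3.15)×3.15 = 16.63 m²; P = b + 2y√(1+z²) = 2.13 + 2×3.15×1.414 = 11.04 m. Hydraulic radius R = A/P = 16.63/11.04 = 1.507 m. Q_A = (1/0.012)·16.63·1.507^(2/3)·√0.008696 = 169.9 m³/s.
Channel B: With bottom width b = 3.23 m and side slope z = 0.52: A = (b + zy)y = (3.23 + 0.52×1.31)×1.31 = 5.124 m²; P = b + 2y√(1+z²) = 3.23 + 2×1.31×1.127 = 6.183 m. Hydraulic radius R = A/P = 5.124/6.183 = 0.8287 m. Q_B = (1/0.012)·5.124·0.8287^(2/3)·√0.008696 = 35.13 m³/s.
The larger discharge is 169.9 m³/s and the smaller is 35.13 m³/s; the ratio is 4.84.

4.84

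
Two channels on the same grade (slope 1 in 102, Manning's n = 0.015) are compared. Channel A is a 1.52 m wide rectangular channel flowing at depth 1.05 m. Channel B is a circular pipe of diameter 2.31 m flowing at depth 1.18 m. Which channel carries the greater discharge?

Channel A: Flow area A = b·y = 1.52 × 1.05 = 1.596 m². Wetted perimeter P = b + 2y = 1.52 + 2×1.05 = 3.62 m. Hydraulic radius R = A/P = 1.596/3.62 = 0.4409 m. Q_A = (1/0.015)·1.596·0.4409^(2/3)·√0.009804 = 6.103 m³/s.
Channel B: For a circular section of diameter D = 2.31 m at depth y = 1.18 m, the central angle is θ = 2 arccos(1 − 2y/D) = 3.185 rad. Then A = (D²/8)(θ − sin θ) = 2.153 m² and P = Dθ/2 = 3.679 m. Hydraulic radius R = A/P = 2.153/3.679 = 0.5853 m. Q_B = (1/0.015)·2.153·0.5853^(2/3)·√0.009804 = 9.946 m³/s.
Q_A = 6.103 m³/s vs Q_B = 9.946 m³/s, so channel B carries more.

channel B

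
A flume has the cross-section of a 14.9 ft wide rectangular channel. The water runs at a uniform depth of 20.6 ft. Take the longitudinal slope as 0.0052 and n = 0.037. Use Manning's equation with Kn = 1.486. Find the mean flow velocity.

Flow area A = b·y = 14.9 × 20.6 = 306.9 ft². Wetted perimeter P = b + 2y = 14.9 + 2×20.6 = 56.1 ft.
Hydraulic radius R = A/P = 306.9/56.1 = 5.471 ft.
From Manning's equation, V = (1.486/n) R^(2/3) S^(1/2) = (1.486/0.037) × 5.471^(2/3) × 0.0052^(1/2) = 8.99 ft/s.

V = 8.99 ft/s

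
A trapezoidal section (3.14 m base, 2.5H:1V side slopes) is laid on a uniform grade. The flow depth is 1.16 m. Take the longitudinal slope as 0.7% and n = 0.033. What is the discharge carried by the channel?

Q = 14.6 m³/s

With bottom width b = 3.14 m and side slope z = 2.5: A = (b + zy)y = (3.14 + 2.5×1.16)×1.16 = 7.006 m²; P = b + 2y√(1+z²) = 3.14 + 2×1.16×2.693 = 9.387 m.
Hydraulic radius R = A/P = 7.006/9.387 = 0.7464 m.
Manning's equation: Q = (1/n) A R^(2/3) S^(1/2) = (1/0.033) × 7.006 × 0.7464^(2/3) × 0.007^(1/2) = 14.6 m³/s.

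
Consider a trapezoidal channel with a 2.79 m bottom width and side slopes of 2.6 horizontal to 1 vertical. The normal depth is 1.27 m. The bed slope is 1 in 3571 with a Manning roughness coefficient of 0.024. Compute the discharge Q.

Q = 4.59 m³/s

With bottom width b = 2.79 m and side slope z = 2.6: A = (b + zy)y = (2.79 + 2.6×1.27)×1.27 = 7.737 m²; P = b + 2y√(1+z²) = 2.79 + 2×1.27×2.786 = 9.866 m.
Hydraulic radius R = A/P = 7.737/9.866 = 0.7842 m.
Manning's equation: Q = (1/n) A R^(2/3) S^(1/2) = (1/0.024) × 7.737 × 0.7842^(2/3) × 0.00028^(1/2) = 4.59 m³/s.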